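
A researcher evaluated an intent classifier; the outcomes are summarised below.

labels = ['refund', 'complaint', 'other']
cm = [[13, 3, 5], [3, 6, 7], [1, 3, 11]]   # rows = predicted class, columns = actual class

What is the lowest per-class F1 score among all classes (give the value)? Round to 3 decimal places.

0.429

Per-class F1 score (2·TP/(2·TP+FP+FN)):
  refund: TP=13, FP=3+5=8, FN=3+1=4 → 26/38 = 0.6842
  complaint: TP=6, FP=3+7=10, FN=3+3=6 → 12/28 = 0.4286
  other: TP=11, FP=1+3=4, FN=5+7=12 → 22/38 = 0.5789
Lowest is class 'complaint' with F1 score = 0.429.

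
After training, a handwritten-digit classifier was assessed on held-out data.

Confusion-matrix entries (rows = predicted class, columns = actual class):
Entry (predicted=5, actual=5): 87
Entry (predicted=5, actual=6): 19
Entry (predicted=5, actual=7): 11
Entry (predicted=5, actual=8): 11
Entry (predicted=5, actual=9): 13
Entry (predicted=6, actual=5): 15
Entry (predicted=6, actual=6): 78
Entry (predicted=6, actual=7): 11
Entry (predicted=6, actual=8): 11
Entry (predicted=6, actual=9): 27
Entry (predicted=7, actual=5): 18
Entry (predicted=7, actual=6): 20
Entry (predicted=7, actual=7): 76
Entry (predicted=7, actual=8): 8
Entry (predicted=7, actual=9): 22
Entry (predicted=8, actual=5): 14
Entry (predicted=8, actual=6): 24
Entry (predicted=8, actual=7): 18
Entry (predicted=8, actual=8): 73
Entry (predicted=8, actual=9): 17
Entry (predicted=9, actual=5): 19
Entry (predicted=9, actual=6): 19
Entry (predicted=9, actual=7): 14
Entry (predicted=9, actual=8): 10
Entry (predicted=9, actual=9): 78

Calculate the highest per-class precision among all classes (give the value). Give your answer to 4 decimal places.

0.6170

Per-class precision (TP/(TP+FP)):
  5: TP=87, FP=19+11+11+13=54 → 87/141 = 0.61702
  6: TP=78, FP=15+11+11+27=64 → 78/142 = 0.54930
  7: TP=76, FP=18+20+8+22=68 → 76/144 = 0.52778
  8: TP=73, FP=14+24+18+17=73 → 73/146 = 0.50000
  9: TP=78, FP=19+19+14+10=62 → 78/140 = 0.55714
Highest is class '5' with precision = 0.6170.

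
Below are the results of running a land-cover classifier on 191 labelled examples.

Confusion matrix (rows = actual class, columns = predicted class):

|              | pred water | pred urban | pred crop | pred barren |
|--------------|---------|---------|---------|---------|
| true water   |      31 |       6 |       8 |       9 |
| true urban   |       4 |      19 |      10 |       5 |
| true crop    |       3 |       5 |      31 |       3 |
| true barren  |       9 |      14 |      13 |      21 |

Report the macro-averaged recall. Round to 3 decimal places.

0.545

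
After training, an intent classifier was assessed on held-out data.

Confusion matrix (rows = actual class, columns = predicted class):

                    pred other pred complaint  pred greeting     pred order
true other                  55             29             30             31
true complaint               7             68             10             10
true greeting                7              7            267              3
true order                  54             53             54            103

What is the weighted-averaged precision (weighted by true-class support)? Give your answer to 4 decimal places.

Per-class precision (TP/(TP+FP)):
  other: TP=55, FP=7+7+54=68 → 55/123 = 0.44715
  complaint: TP=68, FP=29+7+53=89 → 68/157 = 0.43312
  greeting: TP=267, FP=30+10+54=94 → 267/361 = 0.73961
  order: TP=103, FP=31+10+3=44 → 103/147 = 0.70068
Weighted-precision = Σ (supportᵢ/N)·precisionᵢ with N=788: (145/788)·0.44715 + (95/788)·0.43312 + (284/788)·0.73961 + (264/788)·0.70068 = 0.6358

0.6358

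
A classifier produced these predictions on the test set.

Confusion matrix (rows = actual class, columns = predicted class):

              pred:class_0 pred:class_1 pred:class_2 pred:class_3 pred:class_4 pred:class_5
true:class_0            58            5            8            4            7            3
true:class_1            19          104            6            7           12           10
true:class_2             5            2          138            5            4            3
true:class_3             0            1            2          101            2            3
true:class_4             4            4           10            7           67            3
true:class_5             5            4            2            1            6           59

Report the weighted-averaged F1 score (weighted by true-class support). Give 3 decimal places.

0.772

Per-class F1 score (2·TP/(2·TP+FP+FN)):
  class_0: TP=58, FP=19+5+0+4+5=33, FN=5+8+4+7+3=27 → 116/176 = 0.6591
  class_1: TP=104, FP=5+2+1+4+4=16, FN=19+6+7+12+10=54 → 208/278 = 0.7482
  class_2: TP=138, FP=8+6+2+10+2=28, FN=5+2+5+4+3=19 → 276/323 = 0.8545
  class_3: TP=101, FP=4+7+5+7+1=24, FN=0+1+2+2+3=8 → 202/234 = 0.8632
  class_4: TP=67, FP=7+12+4+2+6=31, FN=4+4+10+7+3=28 → 134/193 = 0.6943
  class_5: TP=59, FP=3+10+3+3+3=22, FN=5+4+2+1+6=18 → 118/158 = 0.7468
Weighted-F1 score = Σ (supportᵢ/N)·F1 scoreᵢ with N=681: (85/681)·0.6591 + (158/681)·0.7482 + (157/681)·0.8545 + (109/681)·0.8632 + (95/681)·0.6943 + (77/681)·0.7468 = 0.772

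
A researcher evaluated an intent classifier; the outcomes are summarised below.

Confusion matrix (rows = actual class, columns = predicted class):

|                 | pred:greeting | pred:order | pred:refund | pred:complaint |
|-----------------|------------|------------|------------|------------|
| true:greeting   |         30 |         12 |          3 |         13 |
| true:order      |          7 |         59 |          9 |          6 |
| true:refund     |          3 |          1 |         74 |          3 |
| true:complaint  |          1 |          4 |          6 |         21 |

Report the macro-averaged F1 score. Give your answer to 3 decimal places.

Per-class F1 score (2·TP/(2·TP+FP+FN)):
  greeting: TP=30, FP=7+3+1=11, FN=12+3+13=28 → 60/99 = 0.6061
  order: TP=59, FP=12+1+4=17, FN=7+9+6=22 → 118/157 = 0.7516
  refund: TP=74, FP=3+9+6=18, FN=3+1+3=7 → 148/173 = 0.8555
  complaint: TP=21, FP=13+6+3=22, FN=1+4+6=11 → 42/75 = 0.5600
Macro-F1 score = mean = (0.6061 + 0.7516 + 0.8555 + 0.5600) / 4 = 0.693

0.693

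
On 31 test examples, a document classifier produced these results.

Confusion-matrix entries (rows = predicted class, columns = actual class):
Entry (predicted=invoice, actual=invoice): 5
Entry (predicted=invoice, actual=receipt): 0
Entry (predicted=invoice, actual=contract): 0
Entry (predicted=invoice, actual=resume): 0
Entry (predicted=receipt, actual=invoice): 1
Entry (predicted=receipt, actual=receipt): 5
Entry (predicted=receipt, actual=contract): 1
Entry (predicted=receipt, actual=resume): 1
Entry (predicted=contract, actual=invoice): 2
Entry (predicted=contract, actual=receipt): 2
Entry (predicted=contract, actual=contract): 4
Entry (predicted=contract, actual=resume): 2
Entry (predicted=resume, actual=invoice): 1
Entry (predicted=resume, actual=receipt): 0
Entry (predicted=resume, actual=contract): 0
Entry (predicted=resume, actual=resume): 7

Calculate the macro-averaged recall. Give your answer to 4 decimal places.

0.6925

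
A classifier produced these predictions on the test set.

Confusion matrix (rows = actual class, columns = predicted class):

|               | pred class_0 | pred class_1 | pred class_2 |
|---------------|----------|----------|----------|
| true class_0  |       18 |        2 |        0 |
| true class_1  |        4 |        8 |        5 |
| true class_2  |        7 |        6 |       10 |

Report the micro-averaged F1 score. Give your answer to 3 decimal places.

0.600

Micro-averaging pools counts across classes: ΣTP=36, ΣFP=24, ΣFN=24.
Micro-F1 score = 2·TP/(2·TP+FP+FN) on pooled counts = 0.600 (equals overall accuracy in single-label multiclass).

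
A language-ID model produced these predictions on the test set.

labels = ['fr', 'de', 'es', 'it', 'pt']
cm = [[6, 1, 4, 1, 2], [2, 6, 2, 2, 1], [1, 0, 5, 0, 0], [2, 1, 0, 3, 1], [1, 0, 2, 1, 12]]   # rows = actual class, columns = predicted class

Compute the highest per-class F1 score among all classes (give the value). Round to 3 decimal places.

Per-class F1 score (2·TP/(2·TP+FP+FN)):
  fr: TP=6, FP=2+1+2+1=6, FN=1+4+1+2=8 → 12/26 = 0.4615
  de: TP=6, FP=1+0+1+0=2, FN=2+2+2+1=7 → 12/21 = 0.5714
  es: TP=5, FP=4+2+0+2=8, FN=1+0+0+0=1 → 10/19 = 0.5263
  it: TP=3, FP=1+2+0+1=4, FN=2+1+0+1=4 → 6/14 = 0.4286
  pt: TP=12, FP=2+1+0+1=4, FN=1+0+2+1=4 → 24/32 = 0.7500
Highest is class 'pt' with F1 score = 0.750.

0.750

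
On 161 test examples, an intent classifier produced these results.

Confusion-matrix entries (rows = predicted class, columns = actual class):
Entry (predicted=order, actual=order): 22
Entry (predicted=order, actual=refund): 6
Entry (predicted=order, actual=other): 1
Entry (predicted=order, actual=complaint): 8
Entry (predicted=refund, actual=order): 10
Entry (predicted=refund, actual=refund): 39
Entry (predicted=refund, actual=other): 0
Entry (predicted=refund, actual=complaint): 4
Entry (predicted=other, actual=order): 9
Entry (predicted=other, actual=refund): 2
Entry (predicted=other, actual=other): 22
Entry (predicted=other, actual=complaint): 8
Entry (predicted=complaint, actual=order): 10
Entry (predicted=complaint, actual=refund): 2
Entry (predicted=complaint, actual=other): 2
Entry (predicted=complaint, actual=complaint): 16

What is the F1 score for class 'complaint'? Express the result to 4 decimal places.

0.4848

Take TP from the diagonal, FP from the rest of the 'complaint' prediction marginal, FN from the rest of the 'complaint' actual marginal.
F1 score = 2·TP/(2·TP+FP+FN).
complaint: TP=16, FP=10+2+2=14, FN=8+4+8=20 → 32/66 = 0.48485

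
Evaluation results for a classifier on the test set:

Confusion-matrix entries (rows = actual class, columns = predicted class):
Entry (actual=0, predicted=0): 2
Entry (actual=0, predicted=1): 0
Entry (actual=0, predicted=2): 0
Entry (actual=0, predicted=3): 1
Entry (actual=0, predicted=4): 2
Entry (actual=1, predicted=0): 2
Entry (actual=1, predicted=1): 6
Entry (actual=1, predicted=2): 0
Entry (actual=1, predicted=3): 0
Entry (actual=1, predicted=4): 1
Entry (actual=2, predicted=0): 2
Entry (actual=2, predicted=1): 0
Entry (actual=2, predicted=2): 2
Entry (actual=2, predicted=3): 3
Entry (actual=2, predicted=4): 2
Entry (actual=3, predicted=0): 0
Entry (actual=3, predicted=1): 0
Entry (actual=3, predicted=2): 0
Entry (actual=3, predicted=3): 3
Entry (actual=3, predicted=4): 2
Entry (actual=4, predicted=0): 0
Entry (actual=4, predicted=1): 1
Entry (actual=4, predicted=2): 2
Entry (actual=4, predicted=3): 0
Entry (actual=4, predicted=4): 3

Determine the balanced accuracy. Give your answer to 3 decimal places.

0.478

Balanced accuracy = mean of per-class recall.
  0: recall = 2/5 = 0.4000
  1: recall = 6/9 = 0.6667
  2: recall = 2/9 = 0.2222
  3: recall = 3/5 = 0.6000
  4: recall = 3/6 = 0.5000
Mean = (0.4000 + 0.6667 + 0.2222 + 0.6000 + 0.5000) / 5 = 0.478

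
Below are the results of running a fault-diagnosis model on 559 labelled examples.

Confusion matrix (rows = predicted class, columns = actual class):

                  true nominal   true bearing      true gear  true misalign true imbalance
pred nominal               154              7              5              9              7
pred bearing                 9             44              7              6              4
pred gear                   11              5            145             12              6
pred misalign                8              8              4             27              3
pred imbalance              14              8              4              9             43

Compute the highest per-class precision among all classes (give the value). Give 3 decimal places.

Per-class precision (TP/(TP+FP)):
  nominal: TP=154, FP=7+5+9+7=28 → 154/182 = 0.8462
  bearing: TP=44, FP=9+7+6+4=26 → 44/70 = 0.6286
  gear: TP=145, FP=11+5+12+6=34 → 145/179 = 0.8101
  misalign: TP=27, FP=8+8+4+3=23 → 27/50 = 0.5400
  imbalance: TP=43, FP=14+8+4+9=35 → 43/78 = 0.5513
Highest is class 'nominal' with precision = 0.846.

0.846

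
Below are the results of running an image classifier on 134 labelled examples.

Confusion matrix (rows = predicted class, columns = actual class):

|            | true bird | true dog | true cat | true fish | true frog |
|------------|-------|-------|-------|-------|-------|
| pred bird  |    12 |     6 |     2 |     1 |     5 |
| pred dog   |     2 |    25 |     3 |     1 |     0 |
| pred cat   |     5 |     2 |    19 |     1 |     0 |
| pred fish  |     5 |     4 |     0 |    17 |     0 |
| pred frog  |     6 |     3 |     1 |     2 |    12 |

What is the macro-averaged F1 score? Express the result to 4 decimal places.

Per-class F1 score (2·TP/(2·TP+FP+FN)):
  bird: TP=12, FP=6+2+1+5=14, FN=2+5+5+6=18 → 24/56 = 0.42857
  dog: TP=25, FP=2+3+1+0=6, FN=6+2+4+3=15 → 50/71 = 0.70423
  cat: TP=19, FP=5+2+1+0=8, FN=2+3+0+1=6 → 38/52 = 0.73077
  fish: TP=17, FP=5+4+0+0=9, FN=1+1+1+2=5 → 34/48 = 0.70833
  frog: TP=12, FP=6+3+1+2=12, FN=5+0+0+0=5 → 24/41 = 0.58537
Macro-F1 score = mean = (0.42857 + 0.70423 + 0.73077 + 0.70833 + 0.58537) / 5 = 0.6315

0.6315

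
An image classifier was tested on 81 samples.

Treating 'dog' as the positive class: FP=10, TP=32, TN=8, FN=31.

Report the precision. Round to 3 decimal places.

0.762

Precision = TP/(TP+FP) = 32/(32+10) = 32/42 = 0.762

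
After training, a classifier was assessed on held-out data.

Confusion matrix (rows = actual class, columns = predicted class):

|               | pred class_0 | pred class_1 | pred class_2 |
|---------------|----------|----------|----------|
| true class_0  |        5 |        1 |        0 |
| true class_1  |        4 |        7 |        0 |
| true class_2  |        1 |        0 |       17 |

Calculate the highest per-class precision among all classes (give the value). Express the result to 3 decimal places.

1.000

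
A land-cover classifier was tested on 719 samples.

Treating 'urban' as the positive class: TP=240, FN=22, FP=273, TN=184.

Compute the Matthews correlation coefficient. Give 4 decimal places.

0.3392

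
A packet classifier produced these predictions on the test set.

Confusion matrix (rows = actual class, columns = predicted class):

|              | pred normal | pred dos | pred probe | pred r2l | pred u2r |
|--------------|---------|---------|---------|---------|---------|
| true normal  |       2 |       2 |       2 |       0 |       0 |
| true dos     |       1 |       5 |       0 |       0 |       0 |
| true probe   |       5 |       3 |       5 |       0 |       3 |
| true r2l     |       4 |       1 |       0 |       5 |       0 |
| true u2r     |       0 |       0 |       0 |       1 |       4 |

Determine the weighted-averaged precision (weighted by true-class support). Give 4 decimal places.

0.6127

Per-class precision (TP/(TP+FP)):
  normal: TP=2, FP=1+5+4+0=10 → 2/12 = 0.16667
  dos: TP=5, FP=2+3+1+0=6 → 5/11 = 0.45455
  probe: TP=5, FP=2+0+0+0=2 → 5/7 = 0.71429
  r2l: TP=5, FP=0+0+0+1=1 → 5/6 = 0.83333
  u2r: TP=4, FP=0+0+3+0=3 → 4/7 = 0.57143
Weighted-precision = Σ (supportᵢ/N)·precisionᵢ with N=43: (6/43)·0.16667 + (6/43)·0.45455 + (16/43)·0.71429 + (10/43)·0.83333 + (5/43)·0.57143 = 0.6127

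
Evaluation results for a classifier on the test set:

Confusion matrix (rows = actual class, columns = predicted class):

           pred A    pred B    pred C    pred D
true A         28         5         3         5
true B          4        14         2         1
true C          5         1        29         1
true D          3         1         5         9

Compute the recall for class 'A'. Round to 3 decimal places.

0.683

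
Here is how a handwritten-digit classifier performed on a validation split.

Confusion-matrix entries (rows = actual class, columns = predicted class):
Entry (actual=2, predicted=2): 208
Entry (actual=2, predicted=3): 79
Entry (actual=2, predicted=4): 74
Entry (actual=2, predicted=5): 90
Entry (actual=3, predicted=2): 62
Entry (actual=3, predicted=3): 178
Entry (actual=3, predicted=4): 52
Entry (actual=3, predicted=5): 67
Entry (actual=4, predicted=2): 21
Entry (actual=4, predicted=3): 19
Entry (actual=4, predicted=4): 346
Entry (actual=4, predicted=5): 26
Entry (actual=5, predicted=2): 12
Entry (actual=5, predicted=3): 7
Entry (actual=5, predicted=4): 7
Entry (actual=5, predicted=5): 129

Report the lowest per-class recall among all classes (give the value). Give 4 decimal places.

Per-class recall (TP/(TP+FN)):
  2: TP=208, FN=79+74+90=243 → 208/451 = 0.46120
  3: TP=178, FN=62+52+67=181 → 178/359 = 0.49582
  4: TP=346, FN=21+19+26=66 → 346/412 = 0.83981
  5: TP=129, FN=12+7+7=26 → 129/155 = 0.83226
Lowest is class '2' with recall = 0.4612.

0.4612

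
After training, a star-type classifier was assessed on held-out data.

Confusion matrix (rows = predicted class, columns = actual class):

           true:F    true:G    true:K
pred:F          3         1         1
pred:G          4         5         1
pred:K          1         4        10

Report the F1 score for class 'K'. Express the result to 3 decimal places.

0.741

F1 score = 2·TP/(2·TP+FP+FN).
K: TP=10, FP=1+4=5, FN=1+1=2 → 20/27 = 0.7407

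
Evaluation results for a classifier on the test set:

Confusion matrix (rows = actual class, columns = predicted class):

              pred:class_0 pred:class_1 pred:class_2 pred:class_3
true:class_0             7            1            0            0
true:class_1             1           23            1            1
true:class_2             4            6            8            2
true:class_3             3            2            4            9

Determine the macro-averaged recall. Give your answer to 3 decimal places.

0.665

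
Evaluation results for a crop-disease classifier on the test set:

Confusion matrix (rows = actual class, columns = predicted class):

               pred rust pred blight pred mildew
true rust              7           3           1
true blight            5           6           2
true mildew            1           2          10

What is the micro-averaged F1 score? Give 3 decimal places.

0.622

Micro-averaging pools counts across classes: ΣTP=23, ΣFP=14, ΣFN=14.
Micro-F1 score = 2·TP/(2·TP+FP+FN) on pooled counts = 0.622 (equals overall accuracy in single-label multiclass).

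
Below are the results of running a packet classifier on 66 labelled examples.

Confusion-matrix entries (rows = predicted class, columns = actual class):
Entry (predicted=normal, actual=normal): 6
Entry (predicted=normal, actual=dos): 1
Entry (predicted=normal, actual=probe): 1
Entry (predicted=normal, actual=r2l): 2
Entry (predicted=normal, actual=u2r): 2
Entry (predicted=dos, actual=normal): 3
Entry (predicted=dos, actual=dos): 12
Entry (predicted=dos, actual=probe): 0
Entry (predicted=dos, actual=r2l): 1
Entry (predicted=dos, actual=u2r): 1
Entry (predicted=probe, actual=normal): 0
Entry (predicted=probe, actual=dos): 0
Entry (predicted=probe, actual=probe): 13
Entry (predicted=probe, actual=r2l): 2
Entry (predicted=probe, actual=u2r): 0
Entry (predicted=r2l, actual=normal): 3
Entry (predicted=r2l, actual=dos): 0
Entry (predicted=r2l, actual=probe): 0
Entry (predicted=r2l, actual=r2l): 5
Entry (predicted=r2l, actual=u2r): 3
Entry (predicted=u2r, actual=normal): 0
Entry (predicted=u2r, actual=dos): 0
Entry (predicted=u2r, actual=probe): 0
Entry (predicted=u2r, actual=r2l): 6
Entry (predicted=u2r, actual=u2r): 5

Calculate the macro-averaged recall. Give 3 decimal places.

0.624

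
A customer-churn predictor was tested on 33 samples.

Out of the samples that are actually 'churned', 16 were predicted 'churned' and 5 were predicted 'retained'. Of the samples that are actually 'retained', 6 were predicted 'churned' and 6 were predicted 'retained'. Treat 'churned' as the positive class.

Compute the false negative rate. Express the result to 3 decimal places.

0.238

FNR = FN/(FN+TP) = 5/(5+16) = 0.238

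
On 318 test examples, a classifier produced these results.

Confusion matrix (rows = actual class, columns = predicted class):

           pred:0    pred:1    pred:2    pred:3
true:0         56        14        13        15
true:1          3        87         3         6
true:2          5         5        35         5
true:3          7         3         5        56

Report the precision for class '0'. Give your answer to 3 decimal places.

precision = TP/(TP+FP).
0: TP=56, FP=3+5+7=15 → 56/71 = 0.7887

0.789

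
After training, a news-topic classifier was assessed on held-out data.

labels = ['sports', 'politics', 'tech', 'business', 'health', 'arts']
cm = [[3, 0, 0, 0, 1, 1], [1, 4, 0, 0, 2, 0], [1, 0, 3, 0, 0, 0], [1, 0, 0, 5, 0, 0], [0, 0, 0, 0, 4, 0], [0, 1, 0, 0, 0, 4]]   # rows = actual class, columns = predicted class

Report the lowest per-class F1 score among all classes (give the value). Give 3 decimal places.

0.545

Per-class F1 score (2·TP/(2·TP+FP+FN)):
  sports: TP=3, FP=1+1+1+0+0=3, FN=0+0+0+1+1=2 → 6/11 = 0.5455
  politics: TP=4, FP=0+0+0+0+1=1, FN=1+0+0+2+0=3 → 8/12 = 0.6667
  tech: TP=3, FP=0+0+0+0+0=0, FN=1+0+0+0+0=1 → 6/7 = 0.8571
  business: TP=5, FP=0+0+0+0+0=0, FN=1+0+0+0+0=1 → 10/11 = 0.9091
  health: TP=4, FP=1+2+0+0+0=3, FN=0+0+0+0+0=0 → 8/11 = 0.7273
  arts: TP=4, FP=1+0+0+0+0=1, FN=0+1+0+0+0=1 → 8/10 = 0.8000
Lowest is class 'sports' with F1 score = 0.545.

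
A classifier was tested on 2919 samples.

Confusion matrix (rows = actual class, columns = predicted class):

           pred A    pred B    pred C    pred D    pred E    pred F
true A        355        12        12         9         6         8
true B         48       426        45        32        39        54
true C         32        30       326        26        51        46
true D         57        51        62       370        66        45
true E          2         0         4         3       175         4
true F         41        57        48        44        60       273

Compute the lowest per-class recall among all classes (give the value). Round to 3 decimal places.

0.522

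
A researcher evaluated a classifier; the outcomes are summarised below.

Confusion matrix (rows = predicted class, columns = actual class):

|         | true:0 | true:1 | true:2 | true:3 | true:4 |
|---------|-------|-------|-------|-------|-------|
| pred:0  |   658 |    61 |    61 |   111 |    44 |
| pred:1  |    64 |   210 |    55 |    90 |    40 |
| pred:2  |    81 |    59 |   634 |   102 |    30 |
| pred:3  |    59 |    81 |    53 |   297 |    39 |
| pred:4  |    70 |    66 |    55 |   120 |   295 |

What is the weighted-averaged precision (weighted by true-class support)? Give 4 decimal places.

Per-class precision (TP/(TP+FP)):
  0: TP=658, FP=61+61+111+44=277 → 658/935 = 0.70374
  1: TP=210, FP=64+55+90+40=249 → 210/459 = 0.45752
  2: TP=634, FP=81+59+102+30=272 → 634/906 = 0.69978
  3: TP=297, FP=59+81+53+39=232 → 297/529 = 0.56144
  4: TP=295, FP=70+66+55+120=311 → 295/606 = 0.48680
Weighted-precision = Σ (supportᵢ/N)·precisionᵢ with N=3435: (932/3435)·0.70374 + (477/3435)·0.45752 + (858/3435)·0.69978 + (720/3435)·0.56144 + (448/3435)·0.48680 = 0.6104

0.6104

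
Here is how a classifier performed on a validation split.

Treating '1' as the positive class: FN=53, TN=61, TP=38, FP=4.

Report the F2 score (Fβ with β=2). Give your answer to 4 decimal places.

Fβ = (1+β²)·TP / ((1+β²)·TP + β²·FN + FP), with β²=4
= 5·38 / (5·38 + 4·53 + 4) = 0.4680

0.4680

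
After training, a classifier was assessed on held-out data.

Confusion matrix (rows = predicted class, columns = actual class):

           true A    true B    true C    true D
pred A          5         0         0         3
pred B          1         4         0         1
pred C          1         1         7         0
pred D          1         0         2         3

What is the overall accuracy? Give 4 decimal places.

0.6552

Accuracy = trace / total = (5+4+7+3=19) / 29 = 19/29 = 0.6552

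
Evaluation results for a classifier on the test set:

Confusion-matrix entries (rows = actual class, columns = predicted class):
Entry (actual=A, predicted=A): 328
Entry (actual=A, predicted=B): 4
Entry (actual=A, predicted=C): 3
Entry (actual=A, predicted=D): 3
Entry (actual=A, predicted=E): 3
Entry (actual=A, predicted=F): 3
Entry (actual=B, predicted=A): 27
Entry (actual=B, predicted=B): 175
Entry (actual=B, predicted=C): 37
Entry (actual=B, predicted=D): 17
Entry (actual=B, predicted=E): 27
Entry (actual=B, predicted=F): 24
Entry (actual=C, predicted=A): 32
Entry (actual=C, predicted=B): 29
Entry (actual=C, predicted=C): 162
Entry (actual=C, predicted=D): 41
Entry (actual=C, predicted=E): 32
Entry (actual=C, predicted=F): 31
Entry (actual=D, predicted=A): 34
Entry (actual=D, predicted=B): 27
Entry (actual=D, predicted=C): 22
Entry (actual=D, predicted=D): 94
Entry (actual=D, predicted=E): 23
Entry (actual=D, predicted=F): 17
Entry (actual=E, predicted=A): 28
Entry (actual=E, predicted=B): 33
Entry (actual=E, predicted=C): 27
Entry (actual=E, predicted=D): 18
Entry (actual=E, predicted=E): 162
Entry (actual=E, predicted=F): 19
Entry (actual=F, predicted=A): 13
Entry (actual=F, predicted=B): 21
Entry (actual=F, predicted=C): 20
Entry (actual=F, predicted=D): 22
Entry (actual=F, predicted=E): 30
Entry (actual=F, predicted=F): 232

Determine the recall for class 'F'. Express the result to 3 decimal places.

0.686

Take TP from the diagonal, FP from the rest of the 'F' prediction marginal, FN from the rest of the 'F' actual marginal.
recall = TP/(TP+FN).
F: TP=232, FN=13+21+20+22+30=106 → 232/338 = 0.6864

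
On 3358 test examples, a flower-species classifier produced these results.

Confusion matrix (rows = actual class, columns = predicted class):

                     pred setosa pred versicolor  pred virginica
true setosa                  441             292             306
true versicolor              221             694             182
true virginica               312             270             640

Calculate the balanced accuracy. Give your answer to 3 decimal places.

Balanced accuracy = mean of per-class recall.
  setosa: recall = 441/1039 = 0.4244
  versicolor: recall = 694/1097 = 0.6326
  virginica: recall = 640/1222 = 0.5237
Mean = (0.4244 + 0.6326 + 0.5237) / 3 = 0.527

0.527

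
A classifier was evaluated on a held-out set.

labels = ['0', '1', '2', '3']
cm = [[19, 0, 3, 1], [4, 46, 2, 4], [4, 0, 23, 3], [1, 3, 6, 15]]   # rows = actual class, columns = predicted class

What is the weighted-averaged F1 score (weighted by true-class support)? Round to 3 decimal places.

0.772

Per-class F1 score (2·TP/(2·TP+FP+FN)):
  0: TP=19, FP=4+4+1=9, FN=0+3+1=4 → 38/51 = 0.7451
  1: TP=46, FP=0+0+3=3, FN=4+2+4=10 → 92/105 = 0.8762
  2: TP=23, FP=3+2+6=11, FN=4+0+3=7 → 46/64 = 0.7188
  3: TP=15, FP=1+4+3=8, FN=1+3+6=10 → 30/48 = 0.6250
Weighted-F1 score = Σ (supportᵢ/N)·F1 scoreᵢ with N=134: (23/134)·0.7451 + (56/134)·0.8762 + (30/134)·0.7188 + (25/134)·0.6250 = 0.772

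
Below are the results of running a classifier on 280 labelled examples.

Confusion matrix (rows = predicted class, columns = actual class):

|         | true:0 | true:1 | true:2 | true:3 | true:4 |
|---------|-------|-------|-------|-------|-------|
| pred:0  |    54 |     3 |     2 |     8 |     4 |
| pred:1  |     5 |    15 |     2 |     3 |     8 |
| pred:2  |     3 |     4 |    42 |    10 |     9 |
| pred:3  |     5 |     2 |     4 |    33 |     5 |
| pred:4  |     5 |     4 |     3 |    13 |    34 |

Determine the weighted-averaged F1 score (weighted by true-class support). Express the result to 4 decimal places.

0.6334

Per-class F1 score (2·TP/(2·TP+FP+FN)):
  0: TP=54, FP=3+2+8+4=17, FN=5+3+5+5=18 → 108/143 = 0.75524
  1: TP=15, FP=5+2+3+8=18, FN=3+4+2+4=13 → 30/61 = 0.49180
  2: TP=42, FP=3+4+10+9=26, FN=2+2+4+3=11 → 84/121 = 0.69421
  3: TP=33, FP=5+2+4+5=16, FN=8+3+10+13=34 → 66/116 = 0.56897
  4: TP=34, FP=5+4+3+13=25, FN=4+8+9+5=26 → 68/119 = 0.57143
Weighted-F1 score = Σ (supportᵢ/N)·F1 scoreᵢ with N=280: (72/280)·0.75524 + (28/280)·0.49180 + (53/280)·0.69421 + (67/280)·0.56897 + (60/280)·0.57143 = 0.6334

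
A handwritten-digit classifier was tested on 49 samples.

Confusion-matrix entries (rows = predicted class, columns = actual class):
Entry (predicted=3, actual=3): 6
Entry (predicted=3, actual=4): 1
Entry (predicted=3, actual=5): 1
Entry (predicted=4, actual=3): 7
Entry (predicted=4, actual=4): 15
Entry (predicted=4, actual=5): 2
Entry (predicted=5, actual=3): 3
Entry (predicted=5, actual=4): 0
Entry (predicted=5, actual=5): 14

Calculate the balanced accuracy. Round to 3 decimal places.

Balanced accuracy = mean of per-class recall.
  3: recall = 6/16 = 0.3750
  4: recall = 15/16 = 0.9375
  5: recall = 14/17 = 0.8235
Mean = (0.3750 + 0.9375 + 0.8235) / 3 = 0.712

0.712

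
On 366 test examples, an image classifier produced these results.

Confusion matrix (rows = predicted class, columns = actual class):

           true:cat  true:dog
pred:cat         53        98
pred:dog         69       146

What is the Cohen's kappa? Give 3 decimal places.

0.031

Observed agreement pₒ = trace/N = 199/366 = 0.5437
Expected agreement pₑ = Σ (rowᵢ·colᵢ)/N² = (122·151 + 244·215)/366² = 0.5291
κ = (pₒ − pₑ)/(1 − pₑ) = (0.5437 − 0.5291)/(1 − 0.5291) = 0.031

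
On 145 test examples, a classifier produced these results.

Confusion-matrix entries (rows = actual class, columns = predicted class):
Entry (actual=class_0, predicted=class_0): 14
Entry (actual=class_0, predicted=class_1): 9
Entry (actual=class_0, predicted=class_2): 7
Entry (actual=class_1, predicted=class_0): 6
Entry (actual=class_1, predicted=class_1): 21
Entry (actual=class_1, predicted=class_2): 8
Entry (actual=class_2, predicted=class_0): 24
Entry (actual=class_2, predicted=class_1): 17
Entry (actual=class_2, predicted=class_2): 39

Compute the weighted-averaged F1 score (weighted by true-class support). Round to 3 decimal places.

0.523

Per-class F1 score (2·TP/(2·TP+FP+FN)):
  class_0: TP=14, FP=6+24=30, FN=9+7=16 → 28/74 = 0.3784
  class_1: TP=21, FP=9+17=26, FN=6+8=14 → 42/82 = 0.5122
  class_2: TP=39, FP=7+8=15, FN=24+17=41 → 78/134 = 0.5821
Weighted-F1 score = Σ (supportᵢ/N)·F1 scoreᵢ with N=145: (30/145)·0.3784 + (35/145)·0.5122 + (80/145)·0.5821 = 0.523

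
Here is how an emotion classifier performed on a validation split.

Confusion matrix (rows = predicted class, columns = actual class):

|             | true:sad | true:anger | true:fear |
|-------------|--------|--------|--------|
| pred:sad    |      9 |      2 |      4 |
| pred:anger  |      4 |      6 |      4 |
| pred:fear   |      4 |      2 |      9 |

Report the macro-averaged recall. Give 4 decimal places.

0.5529

Per-class recall (TP/(TP+FN)):
  sad: TP=9, FN=4+4=8 → 9/17 = 0.52941
  anger: TP=6, FN=2+2=4 → 6/10 = 0.60000
  fear: TP=9, FN=4+4=8 → 9/17 = 0.52941
Macro-recall = mean = (0.52941 + 0.60000 + 0.52941) / 3 = 0.5529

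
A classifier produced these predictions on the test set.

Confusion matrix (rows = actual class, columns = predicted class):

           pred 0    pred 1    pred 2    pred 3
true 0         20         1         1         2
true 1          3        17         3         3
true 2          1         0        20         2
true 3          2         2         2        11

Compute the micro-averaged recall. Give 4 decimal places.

0.7556

Micro-averaging pools counts across classes: ΣTP=68, ΣFP=22, ΣFN=22.
Micro-recall = TP/(TP+FN) on pooled counts = 0.7556 (equals overall accuracy in single-label multiclass).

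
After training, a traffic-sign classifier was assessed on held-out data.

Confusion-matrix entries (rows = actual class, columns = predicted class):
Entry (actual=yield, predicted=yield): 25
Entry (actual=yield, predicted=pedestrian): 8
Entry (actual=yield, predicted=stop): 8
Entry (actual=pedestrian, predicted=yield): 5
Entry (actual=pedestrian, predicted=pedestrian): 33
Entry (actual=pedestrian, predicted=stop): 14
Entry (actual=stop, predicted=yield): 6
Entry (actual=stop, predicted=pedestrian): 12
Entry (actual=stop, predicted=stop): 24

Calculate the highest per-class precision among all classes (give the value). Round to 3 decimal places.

0.694

Per-class precision (TP/(TP+FP)):
  yield: TP=25, FP=5+6=11 → 25/36 = 0.6944
  pedestrian: TP=33, FP=8+12=20 → 33/53 = 0.6226
  stop: TP=24, FP=8+14=22 → 24/46 = 0.5217
Highest is class 'yield' with precision = 0.694.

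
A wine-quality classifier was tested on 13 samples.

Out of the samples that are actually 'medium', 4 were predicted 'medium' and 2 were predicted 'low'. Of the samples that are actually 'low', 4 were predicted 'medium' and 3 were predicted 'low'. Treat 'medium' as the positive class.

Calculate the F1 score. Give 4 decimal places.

0.5714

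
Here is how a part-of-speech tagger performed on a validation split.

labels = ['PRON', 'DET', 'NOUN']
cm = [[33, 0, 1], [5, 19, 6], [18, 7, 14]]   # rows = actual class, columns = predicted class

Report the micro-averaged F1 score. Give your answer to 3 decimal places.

0.641

Micro-averaging pools counts across classes: ΣTP=66, ΣFP=37, ΣFN=37.
Micro-F1 score = 2·TP/(2·TP+FP+FN) on pooled counts = 0.641 (equals overall accuracy in single-label multiclass).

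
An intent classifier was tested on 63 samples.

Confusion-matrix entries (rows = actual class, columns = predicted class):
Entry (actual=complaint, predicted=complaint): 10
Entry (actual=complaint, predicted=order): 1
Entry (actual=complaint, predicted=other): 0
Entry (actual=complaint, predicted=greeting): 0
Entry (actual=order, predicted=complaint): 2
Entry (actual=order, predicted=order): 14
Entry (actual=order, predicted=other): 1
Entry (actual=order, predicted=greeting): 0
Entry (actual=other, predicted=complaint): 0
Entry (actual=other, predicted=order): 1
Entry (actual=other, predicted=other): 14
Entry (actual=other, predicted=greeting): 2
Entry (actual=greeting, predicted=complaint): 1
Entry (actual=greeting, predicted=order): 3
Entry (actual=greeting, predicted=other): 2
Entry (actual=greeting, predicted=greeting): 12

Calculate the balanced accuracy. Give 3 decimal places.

0.806

Balanced accuracy = mean of per-class recall.
  complaint: recall = 10/11 = 0.9091
  order: recall = 14/17 = 0.8235
  other: recall = 14/17 = 0.8235
  greeting: recall = 12/18 = 0.6667
Mean = (0.9091 + 0.8235 + 0.8235 + 0.6667) / 4 = 0.806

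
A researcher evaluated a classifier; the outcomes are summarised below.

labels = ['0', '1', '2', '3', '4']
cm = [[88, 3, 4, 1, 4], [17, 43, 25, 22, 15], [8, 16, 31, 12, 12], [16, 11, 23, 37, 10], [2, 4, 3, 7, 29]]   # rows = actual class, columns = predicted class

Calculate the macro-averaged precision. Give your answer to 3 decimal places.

0.495

Per-class precision (TP/(TP+FP)):
  0: TP=88, FP=17+8+16+2=43 → 88/131 = 0.6718
  1: TP=43, FP=3+16+11+4=34 → 43/77 = 0.5584
  2: TP=31, FP=4+25+23+3=55 → 31/86 = 0.3605
  3: TP=37, FP=1+22+12+7=42 → 37/79 = 0.4684
  4: TP=29, FP=4+15+12+10=41 → 29/70 = 0.4143
Macro-precision = mean = (0.6718 + 0.5584 + 0.3605 + 0.4684 + 0.4143) / 5 = 0.495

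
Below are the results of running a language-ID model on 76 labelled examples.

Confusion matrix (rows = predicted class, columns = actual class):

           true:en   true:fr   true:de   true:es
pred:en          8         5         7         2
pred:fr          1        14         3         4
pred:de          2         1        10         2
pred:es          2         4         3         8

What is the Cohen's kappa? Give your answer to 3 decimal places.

0.370

Observed agreement pₒ = trace/N = 40/76 = 0.5263
Expected agreement pₑ = Σ (rowᵢ·colᵢ)/N² = (13·22 + 24·22 + 23·15 + 16·17)/76² = 0.2477
κ = (pₒ − pₑ)/(1 − pₑ) = (0.5263 − 0.2477)/(1 − 0.2477) = 0.370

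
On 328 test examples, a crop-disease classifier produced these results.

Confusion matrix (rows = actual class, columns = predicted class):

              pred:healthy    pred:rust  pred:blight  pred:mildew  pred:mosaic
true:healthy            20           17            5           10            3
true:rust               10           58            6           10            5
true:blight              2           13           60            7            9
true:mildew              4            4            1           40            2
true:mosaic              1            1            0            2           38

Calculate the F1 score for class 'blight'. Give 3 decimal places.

Treat 'blight' as positive and all other classes as negative.
F1 score = 2·TP/(2·TP+FP+FN).
blight: TP=60, FP=5+6+1+0=12, FN=2+13+7+9=31 → 120/163 = 0.7362

0.736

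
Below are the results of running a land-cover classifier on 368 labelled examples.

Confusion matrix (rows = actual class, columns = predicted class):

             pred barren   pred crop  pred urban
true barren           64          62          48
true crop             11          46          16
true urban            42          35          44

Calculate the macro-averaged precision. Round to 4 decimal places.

0.4254

Per-class precision (TP/(TP+FP)):
  barren: TP=64, FP=11+42=53 → 64/117 = 0.54701
  crop: TP=46, FP=62+35=97 → 46/143 = 0.32168
  urban: TP=44, FP=48+16=64 → 44/108 = 0.40741
Macro-precision = mean = (0.54701 + 0.32168 + 0.40741) / 3 = 0.4254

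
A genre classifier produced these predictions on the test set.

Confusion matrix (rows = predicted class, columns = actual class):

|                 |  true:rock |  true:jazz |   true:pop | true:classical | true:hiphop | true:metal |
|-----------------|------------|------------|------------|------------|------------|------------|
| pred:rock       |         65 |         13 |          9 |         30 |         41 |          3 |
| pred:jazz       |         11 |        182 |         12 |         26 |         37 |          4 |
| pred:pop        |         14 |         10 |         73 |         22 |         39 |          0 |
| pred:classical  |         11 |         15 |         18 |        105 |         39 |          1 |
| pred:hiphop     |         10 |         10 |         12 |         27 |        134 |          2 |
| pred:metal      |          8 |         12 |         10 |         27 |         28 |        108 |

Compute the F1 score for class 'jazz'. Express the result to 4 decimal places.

0.7082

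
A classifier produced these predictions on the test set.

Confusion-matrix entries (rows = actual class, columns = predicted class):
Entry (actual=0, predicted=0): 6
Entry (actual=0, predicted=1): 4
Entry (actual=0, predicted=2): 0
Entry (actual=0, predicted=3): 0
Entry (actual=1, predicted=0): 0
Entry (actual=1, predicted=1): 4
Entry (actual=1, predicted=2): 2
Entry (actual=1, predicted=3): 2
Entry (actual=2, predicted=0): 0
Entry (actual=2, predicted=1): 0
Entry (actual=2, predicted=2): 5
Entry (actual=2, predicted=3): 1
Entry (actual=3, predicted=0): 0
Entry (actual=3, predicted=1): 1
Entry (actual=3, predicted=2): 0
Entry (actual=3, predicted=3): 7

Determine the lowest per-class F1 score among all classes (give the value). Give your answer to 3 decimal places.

0.471

Per-class F1 score (2·TP/(2·TP+FP+FN)):
  0: TP=6, FP=0+0+0=0, FN=4+0+0=4 → 12/16 = 0.7500
  1: TP=4, FP=4+0+1=5, FN=0+2+2=4 → 8/17 = 0.4706
  2: TP=5, FP=0+2+0=2, FN=0+0+1=1 → 10/13 = 0.7692
  3: TP=7, FP=0+2+1=3, FN=0+1+0=1 → 14/18 = 0.7778
Lowest is class '1' with F1 score = 0.471.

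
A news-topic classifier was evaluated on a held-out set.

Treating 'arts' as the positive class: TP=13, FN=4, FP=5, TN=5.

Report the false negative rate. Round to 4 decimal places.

0.2353

FNR = FN/(FN+TP) = 4/(4+13) = 0.2353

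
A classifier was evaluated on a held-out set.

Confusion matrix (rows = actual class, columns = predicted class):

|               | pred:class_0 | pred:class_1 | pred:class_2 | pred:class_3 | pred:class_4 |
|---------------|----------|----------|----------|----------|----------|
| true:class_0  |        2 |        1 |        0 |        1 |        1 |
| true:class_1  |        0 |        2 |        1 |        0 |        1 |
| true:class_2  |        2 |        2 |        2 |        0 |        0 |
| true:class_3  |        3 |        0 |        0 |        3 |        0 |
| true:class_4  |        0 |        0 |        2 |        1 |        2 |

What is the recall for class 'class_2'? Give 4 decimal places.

0.3333

recall = TP/(TP+FN).
class_2: TP=2, FN=2+2+0+0=4 → 2/6 = 0.33333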